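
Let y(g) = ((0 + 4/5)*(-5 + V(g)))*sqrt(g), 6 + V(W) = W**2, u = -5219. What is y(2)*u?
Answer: 146132*sqrt(2)/5 ≈ 41332.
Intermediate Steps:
V(W) = -6 + W**2
y(g) = sqrt(g)*(-44/5 + 4*g**2/5) (y(g) = ((0 + 4/5)*(-5 + (-6 + g**2)))*sqrt(g) = ((0 + 4*(1/5))*(-11 + g**2))*sqrt(g) = ((0 + 4/5)*(-11 + g**2))*sqrt(g) = (4*(-11 + g**2)/5)*sqrt(g) = (-44/5 + 4*g**2/5)*sqrt(g) = sqrt(g)*(-44/5 + 4*g**2/5))
y(2)*u = (4*sqrt(2)*(-11 + 2**2)/5)*(-5219) = (4*sqrt(2)*(-11 + 4)/5)*(-5219) = ((4/5)*sqrt(2)*(-7))*(-5219) = -28*sqrt(2)/5*(-5219) = 146132*sqrt(2)/5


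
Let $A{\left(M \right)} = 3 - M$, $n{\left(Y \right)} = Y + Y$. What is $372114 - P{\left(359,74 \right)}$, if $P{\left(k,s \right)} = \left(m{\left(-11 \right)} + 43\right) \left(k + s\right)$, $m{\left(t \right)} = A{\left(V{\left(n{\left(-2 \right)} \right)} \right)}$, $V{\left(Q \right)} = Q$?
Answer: $350464$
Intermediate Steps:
$n{\left(Y \right)} = 2 Y$
$m{\left(t \right)} = 7$ ($m{\left(t \right)} = 3 - 2 \left(-2\right) = 3 - -4 = 3 + 4 = 7$)
$P{\left(k,s \right)} = 50 k + 50 s$ ($P{\left(k,s \right)} = \left(7 + 43\right) \left(k + s\right) = 50 \left(k + s\right) = 50 k + 50 s$)
$372114 - P{\left(359,74 \right)} = 372114 - \left(50 \cdot 359 + 50 \cdot 74\right) = 372114 - \left(17950 + 3700\right) = 372114 - 21650 = 350464$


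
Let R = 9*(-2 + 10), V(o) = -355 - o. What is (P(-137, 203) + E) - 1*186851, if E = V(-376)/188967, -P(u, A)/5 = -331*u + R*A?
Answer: -30654604667/62989 ≈ -4.8667e+5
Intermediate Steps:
R = 72 (R = 9*8 = 72)
P(u, A) = -360*A + 1655*u (P(u, A) = -5*(-331*u + 72*A) = -360*A + 1655*u)
E = 7/62989 (E = (-355 - 1*(-376))/188967 = (-355 + 376)*(1/188967) = 21*(1/188967) = 7/62989 ≈ 0.00011113)
(P(-137, 203) + E) - 1*186851 = ((-360*203 + 1655*(-137)) + 7/62989) - 1*186851 = ((-73080 - 226735) + 7/62989) - 186851 = (-299815 + 7/62989) - 186851 = -18885047028/62989 - 186851 = -30654604667/62989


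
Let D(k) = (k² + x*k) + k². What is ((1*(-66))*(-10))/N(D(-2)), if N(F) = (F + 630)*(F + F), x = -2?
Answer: 55/1284 ≈ 0.042835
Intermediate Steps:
D(k) = -2*k + 2*k² (D(k) = (k² - 2*k) + k² = -2*k + 2*k²)
N(F) = 2*F*(630 + F) (N(F) = (630 + F)*(2*F) = 2*F*(630 + F))
((1*(-66))*(-10))/N(D(-2)) = ((1*(-66))*(-10))/((2*(2*(-2)*(-1 - 2))*(630 + 2*(-2)*(-1 - 2)))) = (-66*(-10))/((2*(2*(-2)*(-3))*(630 + 2*(-2)*(-3)))) = 660/((2*12*(630 + 12))) = 660/((2*12*642)) = 660/15408 = 660*(1/15408) = 55/1284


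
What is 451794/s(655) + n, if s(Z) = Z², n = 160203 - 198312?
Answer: -16349261931/429025 ≈ -38108.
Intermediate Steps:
n = -38109
451794/s(655) + n = 451794/(655²) - 38109 = 451794/429025 - 38109 = -16349261931/429025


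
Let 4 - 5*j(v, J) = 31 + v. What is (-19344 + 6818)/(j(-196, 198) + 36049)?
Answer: -31315/90207 ≈ -0.34715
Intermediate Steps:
j(v, J) = -27/5 - v/5 (j(v, J) = ⅘ - (31 + v)/5 = ⅘ + (-31/5 - v/5) = -27/5 - v/5)
(-19344 + 6818)/(j(-196, 198) + 36049) = (-19344 + 6818)/((-27/5 - ⅕*(-196)) + 36049) = -12526/((-27/5 + 196/5) + 36049) = -12526/(169/5 + 36049) = -12526/180414/5 = -12526*5/180414 = -31315/90207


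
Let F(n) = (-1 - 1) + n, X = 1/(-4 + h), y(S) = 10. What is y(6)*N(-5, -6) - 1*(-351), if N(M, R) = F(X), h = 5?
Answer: 341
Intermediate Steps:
X = 1 (X = 1/(-4 + 5) = 1/1 = 1)
F(n) = -2 + n
N(M, R) = -1 (N(M, R) = -2 + 1 = -1)
y(6)*N(-5, -6) - 1*(-351) = 10*(-1) - 1*(-351) = -10 + 351 = 341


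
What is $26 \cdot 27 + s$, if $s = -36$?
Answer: $666$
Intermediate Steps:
$26 \cdot 27 + s = 26 \cdot 27 - 36 = 702 - 36 = 666$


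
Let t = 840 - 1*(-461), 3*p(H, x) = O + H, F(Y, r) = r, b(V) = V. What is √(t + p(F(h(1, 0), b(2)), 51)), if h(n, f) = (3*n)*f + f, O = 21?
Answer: √11778/3 ≈ 36.175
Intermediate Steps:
h(n, f) = f + 3*f*n (h(n, f) = 3*f*n + f = f + 3*f*n)
p(H, x) = 7 + H/3 (p(H, x) = (21 + H)/3 = 7 + H/3)
t = 1301 (t = 840 + 461 = 1301)
√(t + p(F(h(1, 0), b(2)), 51)) = √(1301 + (7 + (⅓)*2)) = √(1301 + (7 + ⅔)) = √(1301 + 23/3) = √(3926/3) = √11778/3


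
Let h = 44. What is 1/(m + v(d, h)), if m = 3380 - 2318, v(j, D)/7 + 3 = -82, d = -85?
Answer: 1/467 ≈ 0.0021413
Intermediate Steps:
v(j, D) = -595 (v(j, D) = -21 + 7*(-82) = -21 - 574 = -595)
m = 1062
1/(m + v(d, h)) = 1/(1062 - 595) = 1/467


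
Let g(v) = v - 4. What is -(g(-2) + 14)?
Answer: -8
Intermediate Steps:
g(v) = -4 + v
-(g(-2) + 14) = -((-4 - 2) + 14) = -(-6 + 14) = -1*8 = -8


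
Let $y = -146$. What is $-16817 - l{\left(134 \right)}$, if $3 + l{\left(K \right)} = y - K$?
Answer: $-16534$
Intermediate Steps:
$l{\left(K \right)} = -149 - K$ ($l{\left(K \right)} = -3 - \left(146 + K\right) = -149 - K$)
$-16817 - l{\left(134 \right)} = -16817 - \left(-149 - 134\right) = -16817 - -283 = -16817 + 283 = -16534$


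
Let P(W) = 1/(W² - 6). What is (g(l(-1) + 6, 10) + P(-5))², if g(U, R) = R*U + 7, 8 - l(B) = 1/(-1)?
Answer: 8904256/361 ≈ 24666.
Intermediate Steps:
l(B) = 9 (l(B) = 8 - 1/(-1) = 8 - 1*(-1) = 8 + 1 = 9)
g(U, R) = 7 + R*U
P(W) = 1/(-6 + W²)
(g(l(-1) + 6, 10) + P(-5))² = ((7 + 10*(9 + 6)) + 1/(-6 + (-5)²))² = ((7 + 10*15) + 1/(-6 + 25))² = ((7 + 150) + 1/19)² = (157 + 1/19)² = (2984/19)² = 8904256/361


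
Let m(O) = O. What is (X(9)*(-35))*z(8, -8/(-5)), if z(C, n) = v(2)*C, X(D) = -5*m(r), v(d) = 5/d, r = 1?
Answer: 3500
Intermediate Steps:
X(D) = -5 (X(D) = -5*1 = -5)
z(C, n) = 5*C/2 (z(C, n) = (5/2)*C = (5*(½))*C = 5*C/2)
(X(9)*(-35))*z(8, -8/(-5)) = (-5*(-35))*((5/2)*8) = 175*20 = 3500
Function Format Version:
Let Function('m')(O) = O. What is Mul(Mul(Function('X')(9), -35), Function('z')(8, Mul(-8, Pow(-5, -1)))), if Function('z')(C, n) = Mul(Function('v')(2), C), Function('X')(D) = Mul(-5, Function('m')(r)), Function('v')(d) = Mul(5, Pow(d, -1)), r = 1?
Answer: 3500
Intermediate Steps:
Function('X')(D) = -5 (Function('X')(D) = Mul(-5, 1) = -5)
Function('z')(C, n) = Mul(Rational(5, 2), C) (Function('z')(C, n) = Mul(Mul(5, Pow(2, -1)), C) = Mul(Mul(5, Rational(1, 2)), C) = Mul(Rational(5, 2), C))
Mul(Mul(Function('X')(9), -35), Function('z')(8, Mul(-8, Pow(-5, -1)))) = Mul(Mul(-5, -35), Mul(Rational(5, 2), 8)) = Mul(175, 20) = 3500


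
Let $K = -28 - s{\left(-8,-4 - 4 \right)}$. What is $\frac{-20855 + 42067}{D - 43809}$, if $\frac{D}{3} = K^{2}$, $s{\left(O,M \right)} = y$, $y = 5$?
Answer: $- \frac{10606}{20271} \approx -0.52321$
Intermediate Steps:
$s{\left(O,M \right)} = 5$
$K = -33$ ($K = -28 - 5 = -33$)
$D = 3267$ ($D = 3 \left(-33\right)^{2} = 3 \cdot 1089 = 3267$)
$\frac{-20855 + 42067}{D - 43809} = \frac{-20855 + 42067}{3267 - 43809} = \frac{21212}{-40542} = 21212 \left(- \frac{1}{40542}\right) = - \frac{10606}{20271}$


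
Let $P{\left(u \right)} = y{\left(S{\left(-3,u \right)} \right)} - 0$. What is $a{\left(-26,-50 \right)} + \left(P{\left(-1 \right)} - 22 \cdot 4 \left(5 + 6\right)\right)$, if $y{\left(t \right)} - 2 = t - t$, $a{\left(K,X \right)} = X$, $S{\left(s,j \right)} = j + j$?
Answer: $-1016$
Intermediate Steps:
$S{\left(s,j \right)} = 2 j$
$y{\left(t \right)} = 2$ ($y{\left(t \right)} = 2 + \left(t - t\right) = 2 + 0 = 2$)
$P{\left(u \right)} = 2$ ($P{\left(u \right)} = 2 - 0 = 2 + 0 = 2$)
$a{\left(-26,-50 \right)} + \left(P{\left(-1 \right)} - 22 \cdot 4 \left(5 + 6\right)\right) = -50 + \left(2 - 22 \cdot 4 \left(5 + 6\right)\right) = -50 + \left(2 - 22 \cdot 4 \cdot 11\right) = -50 + \left(2 - 968\right) = -50 - 966 = -1016$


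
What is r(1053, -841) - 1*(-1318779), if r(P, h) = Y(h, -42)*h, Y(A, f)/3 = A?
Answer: 3440622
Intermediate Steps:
Y(A, f) = 3*A
r(P, h) = 3*h**2 (r(P, h) = (3*h)*h = 3*h**2)
r(1053, -841) - 1*(-1318779) = 3*(-841)**2 - 1*(-1318779) = 3*707281 + 1318779 = 2121843 + 1318779 = 3440622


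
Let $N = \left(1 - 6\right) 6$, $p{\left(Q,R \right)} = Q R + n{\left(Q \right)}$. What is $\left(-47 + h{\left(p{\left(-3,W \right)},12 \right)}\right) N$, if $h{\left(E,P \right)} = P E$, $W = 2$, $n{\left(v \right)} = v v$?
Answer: $330$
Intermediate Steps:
$n{\left(v \right)} = v^{2}$
$p{\left(Q,R \right)} = Q^{2} + Q R$ ($p{\left(Q,R \right)} = Q R + Q^{2} = Q^{2} + Q R$)
$N = -30$ ($N = \left(-5\right) 6 = -30$)
$h{\left(E,P \right)} = E P$
$\left(-47 + h{\left(p{\left(-3,W \right)},12 \right)}\right) N = \left(-47 + - 3 \left(-3 + 2\right) 12\right) \left(-30\right) = \left(-47 + \left(-3\right) \left(-1\right) 12\right) \left(-30\right) = \left(-47 + 3 \cdot 12\right) \left(-30\right) = \left(-47 + 36\right) \left(-30\right) = \left(-11\right) \left(-30\right) = 330$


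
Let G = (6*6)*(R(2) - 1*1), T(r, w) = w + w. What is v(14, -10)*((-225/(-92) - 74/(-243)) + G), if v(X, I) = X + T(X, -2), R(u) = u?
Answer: 4331495/11178 ≈ 387.50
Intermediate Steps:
T(r, w) = 2*w
G = 36 (G = (6*6)*(2 - 1*1) = 36*(2 - 1) = 36*1 = 36)
v(X, I) = -4 + X (v(X, I) = X + 2*(-2) = X - 4 = -4 + X)
v(14, -10)*((-225/(-92) - 74/(-243)) + G) = (-4 + 14)*((-225/(-92) - 74/(-243)) + 36) = 10*((-225*(-1/92) - 74*(-1/243)) + 36) = 10*((225/92 + 74/243) + 36) = 10*(61483/22356 + 36) = 10*(866299/22356) = 4331495/11178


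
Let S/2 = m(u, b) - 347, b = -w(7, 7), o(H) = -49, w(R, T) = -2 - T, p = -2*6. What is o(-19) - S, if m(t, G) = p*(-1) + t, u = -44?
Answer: 709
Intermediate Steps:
p = -12
b = 9 (b = -(-2 - 1*7) = -(-2 - 7) = -1*(-9) = 9)
m(t, G) = 12 + t (m(t, G) = -12*(-1) + t = 12 + t)
S = -758 (S = 2*((12 - 44) - 347) = 2*(-32 - 347) = 2*(-379) = -758)
o(-19) - S = -49 - 1*(-758) = -49 + 758 = 709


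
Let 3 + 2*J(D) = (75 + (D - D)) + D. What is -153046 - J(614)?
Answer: -153389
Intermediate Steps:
J(D) = 36 + D/2 (J(D) = -3/2 + ((75 + (D - D)) + D)/2 = -3/2 + ((75 + 0) + D)/2 = -3/2 + (75 + D)/2 = -3/2 + (75/2 + D/2) = 36 + D/2)
-153046 - J(614) = -153046 - (36 + (½)*614) = -153046 - (36 + 307) = -153046 - 1*343 = -153046 - 343 = -153389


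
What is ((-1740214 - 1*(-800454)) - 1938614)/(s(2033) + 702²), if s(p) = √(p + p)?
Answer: -709237110348/121427889175 + 1439187*√4066/121427889175 ≈ -5.8400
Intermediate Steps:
s(p) = √2*√p (s(p) = √(2*p) = √2*√p)
((-1740214 - 1*(-800454)) - 1938614)/(s(2033) + 702²) = ((-1740214 - 1*(-800454)) - 1938614)/(√2*√2033 + 702²) = ((-1740214 + 800454) - 1938614)/(√4066 + 492804) = (-939760 - 1938614)/(492804 + √4066) = -2878374/(492804 + √4066)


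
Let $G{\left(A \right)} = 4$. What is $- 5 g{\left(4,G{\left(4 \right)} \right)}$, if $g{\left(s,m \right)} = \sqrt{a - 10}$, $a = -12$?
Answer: $- 5 i \sqrt{22} \approx - 23.452 i$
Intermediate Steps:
$g{\left(s,m \right)} = i \sqrt{22}$ ($g{\left(s,m \right)} = \sqrt{-12 - 10} = \sqrt{-22} = i \sqrt{22}$)
$- 5 g{\left(4,G{\left(4 \right)} \right)} = - 5 i \sqrt{22}$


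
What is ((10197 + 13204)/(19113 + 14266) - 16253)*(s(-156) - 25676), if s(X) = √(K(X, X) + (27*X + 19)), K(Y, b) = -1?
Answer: 13928857338536/33379 - 1627456458*I*√466/33379 ≈ 4.1729e+8 - 1.0525e+6*I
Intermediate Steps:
s(X) = √(18 + 27*X) (s(X) = √(-1 + (27*X + 19)) = √(-1 + (19 + 27*X)) = √(18 + 27*X))
((10197 + 13204)/(19113 + 14266) - 16253)*(s(-156) - 25676) = ((10197 + 13204)/(19113 + 14266) - 16253)*(3*√(2 + 3*(-156)) - 25676) = (23401/33379 - 16253)*(3*√(2 - 468) - 25676) = (23401*(1/33379) - 16253)*(3*√(-466) - 25676) = (23401/33379 - 16253)*(3*(I*√466) - 25676) = -542485486*(3*I*√466 - 25676)/33379 = -542485486*(-25676 + 3*I*√466)/33379 = 13928857338536/33379 - 1627456458*I*√466/33379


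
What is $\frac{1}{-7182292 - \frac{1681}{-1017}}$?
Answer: $- \frac{1017}{7304389283} \approx -1.3923 \cdot 10^{-7}$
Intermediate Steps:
$\frac{1}{-7182292 - \frac{1681}{-1017}} = \frac{1}{-7182292 - - \frac{1681}{1017}} = \frac{1}{-7182292 + \frac{1681}{1017}} = \frac{1}{- \frac{7304389283}{1017}} = - \frac{1017}{7304389283}$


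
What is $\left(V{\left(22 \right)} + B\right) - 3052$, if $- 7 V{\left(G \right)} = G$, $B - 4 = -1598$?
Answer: $- \frac{32544}{7} \approx -4649.1$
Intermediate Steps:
$B = -1594$ ($B = 4 - 1598 = -1594$)
$V{\left(G \right)} = - \frac{G}{7}$
$\left(V{\left(22 \right)} + B\right) - 3052 = \left(\left(- \frac{1}{7}\right) 22 - 1594\right) - 3052 = \left(- \frac{22}{7} - 1594\right) - 3052 = - \frac{11180}{7} - 3052 = - \frac{32544}{7}$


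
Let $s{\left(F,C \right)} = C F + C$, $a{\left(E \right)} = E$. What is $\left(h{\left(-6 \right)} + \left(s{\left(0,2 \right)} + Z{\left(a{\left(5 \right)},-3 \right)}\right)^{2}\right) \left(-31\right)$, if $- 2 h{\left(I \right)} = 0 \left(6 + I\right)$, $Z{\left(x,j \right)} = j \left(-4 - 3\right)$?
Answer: $-16399$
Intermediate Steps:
$s{\left(F,C \right)} = C + C F$
$Z{\left(x,j \right)} = - 7 j$ ($Z{\left(x,j \right)} = j \left(-7\right) = - 7 j$)
$h{\left(I \right)} = 0$ ($h{\left(I \right)} = - \frac{0 \left(6 + I\right)}{2} = \left(- \frac{1}{2}\right) 0 = 0$)
$\left(h{\left(-6 \right)} + \left(s{\left(0,2 \right)} + Z{\left(a{\left(5 \right)},-3 \right)}\right)^{2}\right) \left(-31\right) = \left(0 + \left(2 \left(1 + 0\right) - -21\right)^{2}\right) \left(-31\right) = \left(0 + \left(2 \cdot 1 + 21\right)^{2}\right) \left(-31\right) = \left(0 + \left(2 + 21\right)^{2}\right) \left(-31\right) = \left(0 + 23^{2}\right) \left(-31\right) = \left(0 + 529\right) \left(-31\right) = 529 \left(-31\right) = -16399$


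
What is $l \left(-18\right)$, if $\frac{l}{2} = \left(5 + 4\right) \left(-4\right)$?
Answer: $1296$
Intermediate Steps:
$l = -72$ ($l = 2 \left(5 + 4\right) \left(-4\right) = 2 \cdot 9 \left(-4\right) = 2 \left(-36\right) = -72$)
$l \left(-18\right) = \left(-72\right) \left(-18\right) = 1296$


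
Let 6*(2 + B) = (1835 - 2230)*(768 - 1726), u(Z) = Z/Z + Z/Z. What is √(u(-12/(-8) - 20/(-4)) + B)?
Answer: √567615/3 ≈ 251.13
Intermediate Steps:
u(Z) = 2 (u(Z) = 1 + 1 = 2)
B = 189199/3 (B = -2 + ((1835 - 2230)*(768 - 1726))/6 = -2 + (-395*(-958))/6 = -2 + (⅙)*378410 = -2 + 189205/3 = 189199/3 ≈ 63066.)
√(u(-12/(-8) - 20/(-4)) + B) = √(2 + 189199/3) = √(189205/3) = √567615/3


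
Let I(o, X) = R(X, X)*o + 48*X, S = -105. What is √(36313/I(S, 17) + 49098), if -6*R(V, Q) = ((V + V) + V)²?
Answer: 8*√6587808508401/92667 ≈ 221.58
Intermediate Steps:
R(V, Q) = -3*V²/2 (R(V, Q) = -((V + V) + V)²/6 = -(2*V + V)²/6 = -9*V²/6 = -3*V²/2)
I(o, X) = 48*X - 3*o*X²/2 (I(o, X) = (-3*X²/2)*o + 48*X = -3*o*X²/2 + 48*X = 48*X - 3*o*X²/2)
√(36313/I(S, 17) + 49098) = √(36313/(((3/2)*17*(32 - 1*17*(-105)))) + 49098) = √(36313/(((3/2)*17*(32 + 1785))) + 49098) = √(36313/(((3/2)*17*1817)) + 49098) = √(36313/(92667/2) + 49098) = √(36313*(2/92667) + 49098) = √(72626/92667 + 49098) = √(4549836992/92667) = 8*√6587808508401/92667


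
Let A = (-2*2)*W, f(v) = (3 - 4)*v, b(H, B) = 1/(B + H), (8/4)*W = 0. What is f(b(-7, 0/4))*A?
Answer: 0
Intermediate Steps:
W = 0 (W = (½)*0 = 0)
f(v) = -v
A = 0 (A = -2*2*0 = -4*0 = 0)
f(b(-7, 0/4))*A = -1/(0/4 - 7)*0 = -1/(0*(¼) - 7)*0 = -1/(0 - 7)*0 = -1/(-7)*0 = -1*(-⅐)*0 = (⅐)*0 = 0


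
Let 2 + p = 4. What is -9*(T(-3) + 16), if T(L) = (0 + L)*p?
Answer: -90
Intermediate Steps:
p = 2 (p = -2 + 4 = 2)
T(L) = 2*L (T(L) = (0 + L)*2 = L*2 = 2*L)
-9*(T(-3) + 16) = -9*(2*(-3) + 16) = -9*(-6 + 16) = -9*10 = -90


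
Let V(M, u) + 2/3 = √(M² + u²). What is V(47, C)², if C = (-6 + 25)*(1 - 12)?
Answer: 413014/9 - 4*√45890/3 ≈ 45605.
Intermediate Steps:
C = -209 (C = 19*(-11) = -209)
V(M, u) = -⅔ + √(M² + u²)
V(47, C)² = (-⅔ + √(47² + (-209)²))² = (-⅔ + √(2209 + 43681))² = (-⅔ + √45890)²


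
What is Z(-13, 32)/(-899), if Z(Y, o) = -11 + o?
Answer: -21/899 ≈ -0.023359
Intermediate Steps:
Z(-13, 32)/(-899) = (-11 + 32)/(-899) = 21*(-1/899) = -21/899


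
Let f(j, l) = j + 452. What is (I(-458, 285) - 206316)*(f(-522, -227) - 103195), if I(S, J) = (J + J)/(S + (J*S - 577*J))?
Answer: 6294265633174470/295433 ≈ 2.1305e+10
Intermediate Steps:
I(S, J) = 2*J/(S - 577*J + J*S) (I(S, J) = (2*J)/(S + (-577*J + J*S)) = (2*J)/(S - 577*J + J*S) = 2*J/(S - 577*J + J*S))
f(j, l) = 452 + j
(I(-458, 285) - 206316)*(f(-522, -227) - 103195) = (2*285/(-458 - 577*285 + 285*(-458)) - 206316)*((452 - 522) - 103195) = (2*285/(-458 - 164445 - 130530) - 206316)*(-70 - 103195) = (2*285/(-295433) - 206316)*(-103265) = (2*285*(-1/295433) - 206316)*(-103265) = (-570/295433 - 206316)*(-103265) = -60952555398/295433*(-103265) = 6294265633174470/295433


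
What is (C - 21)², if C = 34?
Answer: 169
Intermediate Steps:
(C - 21)² = (34 - 21)² = 13² = 169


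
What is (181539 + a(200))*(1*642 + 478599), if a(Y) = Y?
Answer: 87096780099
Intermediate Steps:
(181539 + a(200))*(1*642 + 478599) = (181539 + 200)*(1*642 + 478599) = 181739*(642 + 478599) = 181739*479241 = 87096780099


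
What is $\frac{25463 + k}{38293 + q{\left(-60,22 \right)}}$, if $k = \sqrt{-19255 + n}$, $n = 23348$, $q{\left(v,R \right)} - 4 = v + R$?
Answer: $\frac{25463}{38259} + \frac{\sqrt{4093}}{38259} \approx 0.66722$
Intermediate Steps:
$q{\left(v,R \right)} = 4 + R + v$ ($q{\left(v,R \right)} = 4 + \left(v + R\right) = 4 + \left(R + v\right) = 4 + R + v$)
$k = \sqrt{4093}$ ($k = \sqrt{-19255 + 23348} = \sqrt{4093} \approx 63.977$)
$\frac{25463 + k}{38293 + q{\left(-60,22 \right)}} = \frac{25463 + \sqrt{4093}}{38293 + \left(4 + 22 - 60\right)} = \frac{25463 + \sqrt{4093}}{38293 - 34} = \frac{25463 + \sqrt{4093}}{38259} = \left(25463 + \sqrt{4093}\right) \frac{1}{38259} = \frac{25463}{38259} + \frac{\sqrt{4093}}{38259}$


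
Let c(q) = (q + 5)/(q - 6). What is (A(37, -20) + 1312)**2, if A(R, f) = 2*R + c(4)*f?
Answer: 2178576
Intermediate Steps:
c(q) = (5 + q)/(-6 + q)
A(R, f) = 2*R - 9*f/2 (A(R, f) = 2*R + ((5 + 4)/(-6 + 4))*f = 2*R + (9/(-2))*f = 2*R + (-1/2*9)*f = 2*R - 9*f/2)
(A(37, -20) + 1312)**2 = ((2*37 - 9/2*(-20)) + 1312)**2 = ((74 + 90) + 1312)**2 = (164 + 1312)**2 = 1476**2 = 2178576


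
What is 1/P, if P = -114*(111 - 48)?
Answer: -1/7182 ≈ -0.00013924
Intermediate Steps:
P = -7182 (P = -114*63 = -7182)
1/P = 1/(-7182) = -1/7182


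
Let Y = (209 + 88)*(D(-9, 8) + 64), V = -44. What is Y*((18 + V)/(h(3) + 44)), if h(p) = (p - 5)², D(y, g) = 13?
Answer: -99099/8 ≈ -12387.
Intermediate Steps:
h(p) = (-5 + p)²
Y = 22869 (Y = (209 + 88)*(13 + 64) = 297*77 = 22869)
Y*((18 + V)/(h(3) + 44)) = 22869*((18 - 44)/((-5 + 3)² + 44)) = 22869*(-26/((-2)² + 44)) = 22869*(-26/(4 + 44)) = 22869*(-26/48) = 22869*(-26*1/48) = 22869*(-13/24) = -99099/8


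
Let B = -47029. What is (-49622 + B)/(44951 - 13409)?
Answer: -32217/10514 ≈ -3.0642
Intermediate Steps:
(-49622 + B)/(44951 - 13409) = (-49622 - 47029)/(44951 - 13409) = -96651/31542 = -96651*1/31542 = -32217/10514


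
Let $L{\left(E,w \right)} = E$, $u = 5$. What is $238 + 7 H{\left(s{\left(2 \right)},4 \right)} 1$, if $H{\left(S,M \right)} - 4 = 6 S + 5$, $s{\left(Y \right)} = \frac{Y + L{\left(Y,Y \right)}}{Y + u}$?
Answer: $325$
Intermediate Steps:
$s{\left(Y \right)} = \frac{2 Y}{5 + Y}$ ($s{\left(Y \right)} = \frac{Y + Y}{Y + 5} = \frac{2 Y}{5 + Y}$)
$H{\left(S,M \right)} = 9 + 6 S$ ($H{\left(S,M \right)} = 4 + \left(6 S + 5\right) = 4 + \left(5 + 6 S\right) = 9 + 6 S$)
$238 + 7 H{\left(s{\left(2 \right)},4 \right)} 1 = 238 + 7 \left(9 + 6 \cdot 2 \cdot 2 \frac{1}{5 + 2}\right) 1 = 238 + 7 \left(9 + 6 \cdot 2 \cdot 2 \cdot \frac{1}{7}\right) 1 = 238 + 7 \left(9 + 6 \cdot \frac{4}{7}\right) 1 = 238 + 7 \left(9 + \frac{24}{7}\right) 1 = 238 + 7 \cdot \frac{87}{7} \cdot 1 = 238 + 87 \cdot 1 = 238 + 87 = 325$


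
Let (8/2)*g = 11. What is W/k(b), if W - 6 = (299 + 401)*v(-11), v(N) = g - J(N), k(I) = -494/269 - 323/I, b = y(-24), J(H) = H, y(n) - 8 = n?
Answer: 41451824/78983 ≈ 524.82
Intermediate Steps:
y(n) = 8 + n
g = 11/4 (g = (¼)*11 = 11/4 ≈ 2.7500)
b = -16 (b = 8 - 24 = -16)
k(I) = -494/269 - 323/I (k(I) = -494*1/269 - 323/I = -494/269 - 323/I)
v(N) = 11/4 - N
W = 9631 (W = 6 + (299 + 401)*(11/4 - 1*(-11)) = 6 + 700*(11/4 + 11) = 6 + 700*(55/4) = 6 + 9625 = 9631)
W/k(b) = 9631/(-494/269 - 323/(-16)) = 9631/(-494/269 - 323*(-1/16)) = 9631/(-494/269 + 323/16) = 9631/(78983/4304) = 9631*(4304/78983) = 41451824/78983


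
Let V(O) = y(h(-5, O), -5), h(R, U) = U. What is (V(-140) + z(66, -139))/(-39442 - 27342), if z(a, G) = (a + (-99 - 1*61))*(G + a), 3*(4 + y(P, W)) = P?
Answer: -10217/100176 ≈ -0.10199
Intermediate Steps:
y(P, W) = -4 + P/3
z(a, G) = (-160 + a)*(G + a) (z(a, G) = (a + (-99 - 61))*(G + a) = (a - 160)*(G + a) = (-160 + a)*(G + a))
V(O) = -4 + O/3
(V(-140) + z(66, -139))/(-39442 - 27342) = ((-4 + (⅓)*(-140)) + (66² - 160*(-139) - 160*66 - 139*66))/(-39442 - 27342) = ((-4 - 140/3) + (4356 + 22240 - 10560 - 9174))/(-66784) = (-152/3 + 6862)*(-1/66784) = (20434/3)*(-1/66784) = -10217/100176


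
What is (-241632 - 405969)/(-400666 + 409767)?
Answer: -647601/9101 ≈ -71.157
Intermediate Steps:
(-241632 - 405969)/(-400666 + 409767) = -647601/9101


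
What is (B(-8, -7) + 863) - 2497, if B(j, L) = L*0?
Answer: -1634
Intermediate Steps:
B(j, L) = 0
(B(-8, -7) + 863) - 2497 = (0 + 863) - 2497 = 863 - 2497 = -1634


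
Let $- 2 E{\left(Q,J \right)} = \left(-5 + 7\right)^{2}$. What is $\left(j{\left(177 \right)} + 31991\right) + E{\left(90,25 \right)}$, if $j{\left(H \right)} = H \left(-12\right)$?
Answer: $29865$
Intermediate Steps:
$j{\left(H \right)} = - 12 H$
$E{\left(Q,J \right)} = -2$ ($E{\left(Q,J \right)} = - \frac{\left(-5 + 7\right)^{2}}{2} = - \frac{2^{2}}{2} = \left(- \frac{1}{2}\right) 4 = -2$)
$\left(j{\left(177 \right)} + 31991\right) + E{\left(90,25 \right)} = \left(\left(-12\right) 177 + 31991\right) - 2 = \left(-2124 + 31991\right) - 2 = 29867 - 2 = 29865$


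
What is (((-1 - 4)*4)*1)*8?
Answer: -160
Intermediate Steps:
(((-1 - 4)*4)*1)*8 = (-5*4*1)*8 = -20*1*8 = -20*8 = -160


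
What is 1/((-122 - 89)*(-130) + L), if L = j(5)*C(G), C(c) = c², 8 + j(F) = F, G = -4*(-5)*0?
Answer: 1/27430 ≈ 3.6456e-5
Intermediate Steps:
G = 0 (G = 20*0 = 0)
j(F) = -8 + F
L = 0 (L = (-8 + 5)*0² = -3*0 = 0)
1/((-122 - 89)*(-130) + L) = 1/((-122 - 89)*(-130) + 0) = 1/(-211*(-130) + 0) = 1/(27430 + 0) = 1/27430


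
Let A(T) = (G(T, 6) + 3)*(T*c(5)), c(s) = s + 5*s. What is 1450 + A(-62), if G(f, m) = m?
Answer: -15290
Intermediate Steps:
c(s) = 6*s
A(T) = 270*T (A(T) = (6 + 3)*(T*(6*5)) = 9*(T*30) = 9*(30*T) = 270*T)
1450 + A(-62) = 1450 + 270*(-62) = 1450 - 16740 = -15290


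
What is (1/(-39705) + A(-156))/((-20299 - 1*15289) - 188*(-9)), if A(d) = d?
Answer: 325999/70833720 ≈ 0.0046023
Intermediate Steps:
(1/(-39705) + A(-156))/((-20299 - 1*15289) - 188*(-9)) = (1/(-39705) - 156)/((-20299 - 1*15289) - 188*(-9)) = (-1/39705 - 156)/((-20299 - 15289) + 1692) = -6193981/(39705*(-35588 + 1692)) = -6193981/39705/(-33896) = -6193981/39705*(-1/33896) = 325999/70833720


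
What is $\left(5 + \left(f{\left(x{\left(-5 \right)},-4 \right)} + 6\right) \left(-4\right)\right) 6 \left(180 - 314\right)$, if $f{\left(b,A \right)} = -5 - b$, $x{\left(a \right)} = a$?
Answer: $15276$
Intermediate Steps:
$\left(5 + \left(f{\left(x{\left(-5 \right)},-4 \right)} + 6\right) \left(-4\right)\right) 6 \left(180 - 314\right) = \left(5 + \left(\left(-5 - -5\right) + 6\right) \left(-4\right)\right) 6 \left(180 - 314\right) = \left(5 + \left(\left(-5 + 5\right) + 6\right) \left(-4\right)\right) 6 \left(-134\right) = \left(5 + \left(0 + 6\right) \left(-4\right)\right) 6 \left(-134\right) = \left(5 + 6 \left(-4\right)\right) 6 \left(-134\right) = \left(5 - 24\right) 6 \left(-134\right) = \left(-19\right) 6 \left(-134\right) = \left(-114\right) \left(-134\right) = 15276$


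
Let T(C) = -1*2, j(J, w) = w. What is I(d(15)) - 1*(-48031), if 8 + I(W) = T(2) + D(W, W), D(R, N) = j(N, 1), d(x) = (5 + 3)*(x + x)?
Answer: 48022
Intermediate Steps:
d(x) = 16*x (d(x) = 8*(2*x) = 16*x)
D(R, N) = 1
T(C) = -2
I(W) = -9 (I(W) = -8 + (-2 + 1) = -8 - 1 = -9)
I(d(15)) - 1*(-48031) = -9 - 1*(-48031) = -9 + 48031 = 48022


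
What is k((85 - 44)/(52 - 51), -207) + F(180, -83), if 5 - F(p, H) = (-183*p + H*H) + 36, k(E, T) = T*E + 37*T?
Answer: 9874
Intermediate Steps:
k(E, T) = 37*T + E*T (k(E, T) = E*T + 37*T = 37*T + E*T)
F(p, H) = -31 - H² + 183*p (F(p, H) = 5 - ((-183*p + H*H) + 36) = 5 - ((-183*p + H²) + 36) = 5 - ((H² - 183*p) + 36) = 5 - (36 + H² - 183*p) = 5 + (-36 - H² + 183*p) = -31 - H² + 183*p)
k((85 - 44)/(52 - 51), -207) + F(180, -83) = -207*(37 + (85 - 44)/(52 - 51)) + (-31 - 1*(-83)² + 183*180) = -207*(37 + 41/1) + (-31 - 1*6889 + 32940) = -207*(37 + 41*1) + (-31 - 6889 + 32940) = -207*(37 + 41) + 26020 = -207*78 + 26020 = -16146 + 26020 = 9874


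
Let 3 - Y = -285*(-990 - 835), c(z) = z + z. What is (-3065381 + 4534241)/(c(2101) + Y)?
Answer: -73443/25796 ≈ -2.8471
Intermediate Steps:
c(z) = 2*z
Y = -520122 (Y = 3 - (-285)*(-990 - 835) = 3 - (-285)*(-1825) = 3 - 1*520125 = 3 - 520125 = -520122)
(-3065381 + 4534241)/(c(2101) + Y) = (-3065381 + 4534241)/(2*2101 - 520122) = 1468860/(4202 - 520122) = 1468860/(-515920) = 1468860*(-1/515920) = -73443/25796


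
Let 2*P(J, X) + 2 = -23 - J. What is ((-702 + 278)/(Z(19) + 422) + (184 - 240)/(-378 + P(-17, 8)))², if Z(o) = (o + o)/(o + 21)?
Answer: 1912213277584/2610386317561 ≈ 0.73254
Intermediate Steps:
P(J, X) = -25/2 - J/2 (P(J, X) = -1 + (-23 - J)/2 = -1 + (-23/2 - J/2) = -25/2 - J/2)
Z(o) = 2*o/(21 + o) (Z(o) = (2*o)/(21 + o) = 2*o/(21 + o))
((-702 + 278)/(Z(19) + 422) + (184 - 240)/(-378 + P(-17, 8)))² = ((-702 + 278)/(2*19/(21 + 19) + 422) + (184 - 240)/(-378 + (-25/2 - ½*(-17))))² = (-424/(2*19/40 + 422) - 56/(-378 + (-25/2 + 17/2)))² = (-424/(2*19*(1/40) + 422) - 56/(-378 - 4))² = (-424/(19/20 + 422) - 56/(-382))² = (-424/8459/20 - 56*(-1/382))² = (-424*20/8459 + 28/191)² = (-8480/8459 + 28/191)² = (-1382828/1615669)² = 1912213277584/2610386317561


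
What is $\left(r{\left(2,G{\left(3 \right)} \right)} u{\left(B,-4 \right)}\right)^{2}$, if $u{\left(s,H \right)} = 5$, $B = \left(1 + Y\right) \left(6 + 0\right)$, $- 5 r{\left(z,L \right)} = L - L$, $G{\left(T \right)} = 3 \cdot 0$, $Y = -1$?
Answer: $0$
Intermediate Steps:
$G{\left(T \right)} = 0$
$r{\left(z,L \right)} = 0$ ($r{\left(z,L \right)} = - \frac{L - L}{5} = \left(- \frac{1}{5}\right) 0 = 0$)
$B = 0$ ($B = \left(1 - 1\right) \left(6 + 0\right) = 0 \cdot 6 = 0$)
$\left(r{\left(2,G{\left(3 \right)} \right)} u{\left(B,-4 \right)}\right)^{2} = \left(0 \cdot 5\right)^{2} = 0^{2} = 0$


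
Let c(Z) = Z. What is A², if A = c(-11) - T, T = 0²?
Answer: 121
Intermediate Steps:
T = 0
A = -11 (A = -11 - 1*0 = -11 + 0 = -11)
A² = (-11)² = 121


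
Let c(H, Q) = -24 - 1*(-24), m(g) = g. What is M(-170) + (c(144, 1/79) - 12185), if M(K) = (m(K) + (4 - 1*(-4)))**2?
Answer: 14059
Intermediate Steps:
c(H, Q) = 0 (c(H, Q) = -24 + 24 = 0)
M(K) = (8 + K)**2 (M(K) = (K + (4 - 1*(-4)))**2 = (K + (4 + 4))**2 = (K + 8)**2 = (8 + K)**2)
M(-170) + (c(144, 1/79) - 12185) = (8 - 170)**2 + (0 - 12185) = (-162)**2 - 12185 = 26244 - 12185 = 14059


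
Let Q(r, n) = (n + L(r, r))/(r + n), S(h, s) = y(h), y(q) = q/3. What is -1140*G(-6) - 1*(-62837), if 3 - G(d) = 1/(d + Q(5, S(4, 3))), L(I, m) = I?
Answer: 59189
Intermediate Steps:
y(q) = q/3 (y(q) = q*(⅓) = q/3)
S(h, s) = h/3
Q(r, n) = 1 (Q(r, n) = (n + r)/(r + n) = (n + r)/(n + r) = 1)
G(d) = 3 - 1/(1 + d) (G(d) = 3 - 1/(d + 1) = 3 - 1/(1 + d))
-1140*G(-6) - 1*(-62837) = -1140*(2 + 3*(-6))/(1 - 6) - 1*(-62837) = -1140*(2 - 18)/(-5) + 62837 = -(-228)*(-16) + 62837 = -1140*16/5 + 62837 = -3648 + 62837 = 59189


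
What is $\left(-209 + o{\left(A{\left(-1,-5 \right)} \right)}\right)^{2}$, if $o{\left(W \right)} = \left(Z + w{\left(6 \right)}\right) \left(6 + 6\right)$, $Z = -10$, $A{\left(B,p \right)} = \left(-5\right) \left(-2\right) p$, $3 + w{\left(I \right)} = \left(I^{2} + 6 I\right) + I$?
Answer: $326041$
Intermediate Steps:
$w{\left(I \right)} = -3 + I^{2} + 7 I$ ($w{\left(I \right)} = -3 + \left(\left(I^{2} + 6 I\right) + I\right) = -3 + \left(I^{2} + 7 I\right) = -3 + I^{2} + 7 I$)
$A{\left(B,p \right)} = 10 p$
$o{\left(W \right)} = 780$ ($o{\left(W \right)} = \left(-10 + \left(-3 + 6^{2} + 7 \cdot 6\right)\right) \left(6 + 6\right) = \left(-10 + \left(-3 + 36 + 42\right)\right) 12 = \left(-10 + 75\right) 12 = 65 \cdot 12 = 780$)
$\left(-209 + o{\left(A{\left(-1,-5 \right)} \right)}\right)^{2} = \left(-209 + 780\right)^{2} = 571^{2} = 326041$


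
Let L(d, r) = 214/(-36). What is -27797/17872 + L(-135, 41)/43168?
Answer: -1350053027/867935808 ≈ -1.5555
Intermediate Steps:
L(d, r) = -107/18 (L(d, r) = 214*(-1/36) = -107/18)
-27797/17872 + L(-135, 41)/43168 = -27797/17872 - 107/18/43168 = -27797*1/17872 - 107/18*1/43168 = -27797/17872 - 107/777024 = -1350053027/867935808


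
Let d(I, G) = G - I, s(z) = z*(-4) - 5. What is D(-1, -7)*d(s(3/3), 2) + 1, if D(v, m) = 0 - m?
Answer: 78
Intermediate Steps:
s(z) = -5 - 4*z (s(z) = -4*z - 5 = -5 - 4*z)
D(v, m) = -m
D(-1, -7)*d(s(3/3), 2) + 1 = (-1*(-7))*(2 - (-5 - 12/3)) + 1 = 7*(2 - (-5 - 12/3)) + 1 = 7*(2 - (-5 - 4*1)) + 1 = 7*(2 - (-5 - 4)) + 1 = 7*(2 - 1*(-9)) + 1 = 7*(2 + 9) + 1 = 7*11 + 1 = 77 + 1 = 78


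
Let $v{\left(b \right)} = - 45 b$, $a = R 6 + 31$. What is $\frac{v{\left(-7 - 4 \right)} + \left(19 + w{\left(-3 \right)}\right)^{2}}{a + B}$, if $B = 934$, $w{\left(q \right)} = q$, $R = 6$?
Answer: $\frac{751}{1001} \approx 0.75025$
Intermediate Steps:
$a = 67$ ($a = 6 \cdot 6 + 31 = 36 + 31 = 67$)
$\frac{v{\left(-7 - 4 \right)} + \left(19 + w{\left(-3 \right)}\right)^{2}}{a + B} = \frac{- 45 \left(-7 - 4\right) + \left(19 - 3\right)^{2}}{67 + 934} = \frac{- 45 \left(-7 - 4\right) + 16^{2}}{1001} = \left(\left(-45\right) \left(-11\right) + 256\right) \frac{1}{1001} = \left(495 + 256\right) \frac{1}{1001} = 751 \cdot \frac{1}{1001} = \frac{751}{1001}$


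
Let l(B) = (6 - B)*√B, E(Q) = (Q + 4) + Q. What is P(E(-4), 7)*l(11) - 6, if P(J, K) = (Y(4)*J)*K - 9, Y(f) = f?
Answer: -6 + 605*√11 ≈ 2000.6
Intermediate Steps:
E(Q) = 4 + 2*Q (E(Q) = (4 + Q) + Q = 4 + 2*Q)
l(B) = √B*(6 - B)
P(J, K) = -9 + 4*J*K (P(J, K) = (4*J)*K - 9 = 4*J*K - 9 = -9 + 4*J*K)
P(E(-4), 7)*l(11) - 6 = (-9 + 4*(4 + 2*(-4))*7)*(√11*(6 - 1*11)) - 6 = (-9 + 4*(4 - 8)*7)*(√11*(6 - 11)) - 6 = (-9 + 4*(-4)*7)*(√11*(-5)) - 6 = (-9 - 112)*(-5*√11) - 6 = -(-605)*√11 - 6 = 605*√11 - 6 = -6 + 605*√11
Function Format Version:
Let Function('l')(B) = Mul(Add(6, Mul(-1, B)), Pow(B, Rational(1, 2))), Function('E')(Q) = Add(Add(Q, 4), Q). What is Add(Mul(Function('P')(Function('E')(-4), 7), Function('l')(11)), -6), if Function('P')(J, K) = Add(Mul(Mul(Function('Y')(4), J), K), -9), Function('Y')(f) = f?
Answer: Add(-6, Mul(605, Pow(11, Rational(1, 2)))) ≈ 2000.6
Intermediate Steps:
Function('E')(Q) = Add(4, Mul(2, Q)) (Function('E')(Q) = Add(Add(4, Q), Q) = Add(4, Mul(2, Q)))
Function('l')(B) = Mul(Pow(B, Rational(1, 2)), Add(6, Mul(-1, B)))
Function('P')(J, K) = Add(-9, Mul(4, J, K)) (Function('P')(J, K) = Add(Mul(Mul(4, J), K), -9) = Add(Mul(4, J, K), -9) = Add(-9, Mul(4, J, K)))
Add(Mul(Function('P')(Function('E')(-4), 7), Function('l')(11)), -6) = Add(Mul(Add(-9, Mul(4, Add(4, Mul(2, -4)), 7)), Mul(Pow(11, Rational(1, 2)), Add(6, Mul(-1, 11)))), -6) = Add(Mul(Add(-9, Mul(4, Add(4, -8), 7)), Mul(Pow(11, Rational(1, 2)), Add(6, -11))), -6) = Add(Mul(Add(-9, Mul(4, -4, 7)), Mul(Pow(11, Rational(1, 2)), -5)), -6) = Add(Mul(Add(-9, -112), Mul(-5, Pow(11, Rational(1, 2)))), -6) = Add(Mul(-121, Mul(-5, Pow(11, Rational(1, 2)))), -6) = Add(Mul(605, Pow(11, Rational(1, 2))), -6) = Add(-6, Mul(605, Pow(11, Rational(1, 2))))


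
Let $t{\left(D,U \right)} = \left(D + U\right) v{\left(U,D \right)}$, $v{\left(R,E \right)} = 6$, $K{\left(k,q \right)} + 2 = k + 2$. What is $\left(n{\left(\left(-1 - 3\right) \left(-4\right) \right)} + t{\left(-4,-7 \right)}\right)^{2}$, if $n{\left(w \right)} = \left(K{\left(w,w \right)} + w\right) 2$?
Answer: $4$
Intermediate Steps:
$K{\left(k,q \right)} = k$ ($K{\left(k,q \right)} = -2 + \left(k + 2\right) = -2 + \left(2 + k\right) = k$)
$t{\left(D,U \right)} = 6 D + 6 U$ ($t{\left(D,U \right)} = \left(D + U\right) 6 = 6 D + 6 U$)
$n{\left(w \right)} = 4 w$ ($n{\left(w \right)} = \left(w + w\right) 2 = 2 w 2 = 4 w$)
$\left(n{\left(\left(-1 - 3\right) \left(-4\right) \right)} + t{\left(-4,-7 \right)}\right)^{2} = \left(4 \left(-1 - 3\right) \left(-4\right) + \left(6 \left(-4\right) + 6 \left(-7\right)\right)\right)^{2} = \left(4 \left(\left(-4\right) \left(-4\right)\right) - 66\right)^{2} = \left(4 \cdot 16 - 66\right)^{2} = \left(64 - 66\right)^{2} = \left(-2\right)^{2} = 4$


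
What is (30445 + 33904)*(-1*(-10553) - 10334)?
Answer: 14092431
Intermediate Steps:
(30445 + 33904)*(-1*(-10553) - 10334) = 64349*(10553 - 10334) = 64349*219 = 14092431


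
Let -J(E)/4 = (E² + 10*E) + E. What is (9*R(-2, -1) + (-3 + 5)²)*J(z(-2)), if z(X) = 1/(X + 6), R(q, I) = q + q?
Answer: 360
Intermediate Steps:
R(q, I) = 2*q
z(X) = 1/(6 + X)
J(E) = -44*E - 4*E² (J(E) = -4*((E² + 10*E) + E) = -4*(E² + 11*E) = -44*E - 4*E²)
(9*R(-2, -1) + (-3 + 5)²)*J(z(-2)) = (9*(2*(-2)) + (-3 + 5)²)*(-4*(11 + 1/(6 - 2))/(6 - 2)) = (9*(-4) + 2²)*(-4*(11 + 1/4)/4) = (-36 + 4)*(-4*¼*(11 + ¼)) = -(-128)*45/(4*4) = -32*(-45/4) = 360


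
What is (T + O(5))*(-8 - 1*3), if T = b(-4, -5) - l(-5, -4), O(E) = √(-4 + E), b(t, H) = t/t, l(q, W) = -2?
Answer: -44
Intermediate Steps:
b(t, H) = 1
T = 3 (T = 1 - 1*(-2) = 1 + 2 = 3)
(T + O(5))*(-8 - 1*3) = (3 + √(-4 + 5))*(-8 - 1*3) = (3 + √1)*(-8 - 3) = (3 + 1)*(-11) = 4*(-11) = -44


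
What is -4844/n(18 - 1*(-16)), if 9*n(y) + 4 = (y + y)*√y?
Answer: -3633/3275 - 61761*√34/3275 ≈ -111.07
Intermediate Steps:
n(y) = -4/9 + 2*y^(3/2)/9 (n(y) = -4/9 + ((y + y)*√y)/9 = -4/9 + ((2*y)*√y)/9 = -4/9 + (2*y^(3/2))/9 = -4/9 + 2*y^(3/2)/9)
-4844/n(18 - 1*(-16)) = -4844/(-4/9 + 2*(18 - 1*(-16))^(3/2)/9) = -4844/(-4/9 + 2*(18 + 16)^(3/2)/9) = -4844/(-4/9 + 2*34^(3/2)/9) = -4844/(-4/9 + 2*(34*√34)/9) = -4844/(-4/9 + 68*√34/9)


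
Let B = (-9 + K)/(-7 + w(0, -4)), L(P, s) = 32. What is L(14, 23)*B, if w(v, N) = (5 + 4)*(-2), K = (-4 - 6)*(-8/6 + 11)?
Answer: 10144/75 ≈ 135.25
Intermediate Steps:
K = -290/3 (K = -10*(-8*⅙ + 11) = -10*(-4/3 + 11) = -10*29/3 = -290/3 ≈ -96.667)
w(v, N) = -18 (w(v, N) = 9*(-2) = -18)
B = 317/75 (B = (-9 - 290/3)/(-7 - 18) = -317/3/(-25) = -317/3*(-1/25) = 317/75 ≈ 4.2267)
L(14, 23)*B = 32*(317/75) = 10144/75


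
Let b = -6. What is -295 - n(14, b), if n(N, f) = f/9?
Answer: -883/3 ≈ -294.33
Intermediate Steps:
n(N, f) = f/9 (n(N, f) = f*(⅑) = f/9)
-295 - n(14, b) = -295 - (-6)/9 = -295 - 1*(-⅔) = -295 + ⅔ = -883/3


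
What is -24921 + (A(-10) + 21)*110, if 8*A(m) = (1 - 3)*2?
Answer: -22666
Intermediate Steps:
A(m) = -½ (A(m) = ((1 - 3)*2)/8 = (-2*2)/8 = (⅛)*(-4) = -½)
-24921 + (A(-10) + 21)*110 = -24921 + (-½ + 21)*110 = -24921 + (41/2)*110 = -24921 + 2255 = -22666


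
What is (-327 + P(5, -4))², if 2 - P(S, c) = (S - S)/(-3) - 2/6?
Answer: 948676/9 ≈ 1.0541e+5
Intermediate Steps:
P(S, c) = 7/3 (P(S, c) = 2 - ((S - S)/(-3) - 2/6) = 2 - (0*(-⅓) - 2*⅙) = 2 - (0 - ⅓) = 2 - 1*(-⅓) = 2 + ⅓ = 7/3)
(-327 + P(5, -4))² = (-327 + 7/3)² = (-974/3)² = 948676/9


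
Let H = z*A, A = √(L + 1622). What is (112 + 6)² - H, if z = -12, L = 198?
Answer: 13924 + 24*√455 ≈ 14436.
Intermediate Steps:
A = 2*√455 (A = √(198 + 1622) = √1820 = 2*√455 ≈ 42.661)
H = -24*√455 ≈ -511.94
(112 + 6)² - H = (112 + 6)² - (-24)*√455 = 118² + 24*√455 = 13924 + 24*√455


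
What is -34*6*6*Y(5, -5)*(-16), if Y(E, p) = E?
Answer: 97920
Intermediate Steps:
-34*6*6*Y(5, -5)*(-16) = -34*6*6*5*(-16) = -1224*5*(-16) = -34*180*(-16) = -6120*(-16) = 97920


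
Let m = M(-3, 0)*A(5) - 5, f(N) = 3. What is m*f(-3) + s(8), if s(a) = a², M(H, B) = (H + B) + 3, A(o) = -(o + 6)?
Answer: 49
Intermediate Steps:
A(o) = -6 - o (A(o) = -(6 + o) = -6 - o)
M(H, B) = 3 + B + H (M(H, B) = (B + H) + 3 = 3 + B + H)
m = -5 (m = (3 + 0 - 3)*(-6 - 1*5) - 5 = 0*(-6 - 5) - 5 = 0*(-11) - 5 = 0 - 5 = -5)
m*f(-3) + s(8) = -5*3 + 8² = -15 + 64 = 49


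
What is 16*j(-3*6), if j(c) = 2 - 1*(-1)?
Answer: 48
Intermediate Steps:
j(c) = 3 (j(c) = 2 + 1 = 3)
16*j(-3*6) = 16*3 = 48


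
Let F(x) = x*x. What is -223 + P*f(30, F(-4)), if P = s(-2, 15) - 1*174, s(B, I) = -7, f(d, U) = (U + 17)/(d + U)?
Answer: -16231/46 ≈ -352.85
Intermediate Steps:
F(x) = x²
f(d, U) = (17 + U)/(U + d)
P = -181 (P = -7 - 1*174 = -7 - 174 = -181)
-223 + P*f(30, F(-4)) = -223 - 181*(17 + (-4)²)/((-4)² + 30) = -223 - 181*(17 + 16)/(16 + 30) = -223 - 181*33/46 = -223 - 5973/46 = -16231/46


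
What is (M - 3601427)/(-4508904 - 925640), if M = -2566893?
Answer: 385520/339659 ≈ 1.1350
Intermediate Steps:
(M - 3601427)/(-4508904 - 925640) = (-2566893 - 3601427)/(-4508904 - 925640) = -6168320/(-5434544) = -6168320*(-1/5434544) = 385520/339659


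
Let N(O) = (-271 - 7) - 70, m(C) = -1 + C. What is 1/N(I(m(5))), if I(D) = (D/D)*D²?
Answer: -1/348 ≈ -0.0028736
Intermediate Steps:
I(D) = D² (I(D) = 1*D² = D²)
N(O) = -348 (N(O) = -278 - 70 = -348)
1/N(I(m(5))) = 1/(-348) = -1/348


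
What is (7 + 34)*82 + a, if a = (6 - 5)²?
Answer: 3363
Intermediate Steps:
a = 1 (a = 1² = 1)
(7 + 34)*82 + a = (7 + 34)*82 + 1 = 41*82 + 1 = 3362 + 1 = 3363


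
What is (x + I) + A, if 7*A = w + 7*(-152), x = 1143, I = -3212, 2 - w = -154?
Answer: -15391/7 ≈ -2198.7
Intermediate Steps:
w = 156 (w = 2 - 1*(-154) = 2 + 154 = 156)
A = -908/7 (A = (156 + 7*(-152))/7 = (156 - 1064)/7 = (⅐)*(-908) = -908/7 ≈ -129.71)
(x + I) + A = (1143 - 3212) - 908/7 = -2069 - 908/7 = -15391/7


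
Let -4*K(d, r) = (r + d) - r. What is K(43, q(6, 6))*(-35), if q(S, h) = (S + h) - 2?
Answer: 1505/4 ≈ 376.25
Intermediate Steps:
q(S, h) = -2 + S + h
K(d, r) = -d/4 (K(d, r) = -((r + d) - r)/4 = -((d + r) - r)/4 = -d/4)
K(43, q(6, 6))*(-35) = -¼*43*(-35) = -43/4*(-35) = 1505/4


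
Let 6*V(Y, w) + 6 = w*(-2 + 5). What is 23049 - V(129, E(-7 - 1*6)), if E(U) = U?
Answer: 46113/2 ≈ 23057.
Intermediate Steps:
V(Y, w) = -1 + w/2 (V(Y, w) = -1 + (w*(-2 + 5))/6 = -1 + (w*3)/6 = -1 + (3*w)/6 = -1 + w/2)
23049 - V(129, E(-7 - 1*6)) = 23049 - (-1 + (-7 - 1*6)/2) = 23049 - (-1 + (-7 - 6)/2) = 23049 - (-1 + (½)*(-13)) = 23049 - (-1 - 13/2) = 23049 - 1*(-15/2) = 23049 + 15/2 = 46113/2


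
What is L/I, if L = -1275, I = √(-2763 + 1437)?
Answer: 25*I*√1326/26 ≈ 35.014*I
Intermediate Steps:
I = I*√1326 (I = √(-1326) = I*√1326 ≈ 36.414*I)
L/I = -1275*(-I*√1326/1326) = -(-25)*I*√1326/26 = 25*I*√1326/26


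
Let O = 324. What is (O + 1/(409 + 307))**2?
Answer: 53817040225/512656 ≈ 1.0498e+5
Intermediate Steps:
(O + 1/(409 + 307))**2 = (324 + 1/(409 + 307))**2 = (324 + 1/716)**2 = (231985/716)**2 = 53817040225/512656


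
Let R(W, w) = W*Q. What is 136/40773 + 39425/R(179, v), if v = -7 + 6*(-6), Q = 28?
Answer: 1608157157/204354276 ≈ 7.8695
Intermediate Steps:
v = -43 (v = -7 - 36 = -43)
R(W, w) = 28*W (R(W, w) = W*28 = 28*W)
136/40773 + 39425/R(179, v) = 136/40773 + 39425/((28*179)) = 136*(1/40773) + 39425/5012 = 136/40773 + 39425*(1/5012) = 136/40773 + 39425/5012 = 1608157157/204354276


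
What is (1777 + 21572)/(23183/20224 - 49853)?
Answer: -157403392/336067963 ≈ -0.46837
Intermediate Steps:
(1777 + 21572)/(23183/20224 - 49853) = 23349/(23183*(1/20224) - 49853) = 23349/(23183/20224 - 49853) = 23349/(-1008203889/20224) = 23349*(-20224/1008203889) = -157403392/336067963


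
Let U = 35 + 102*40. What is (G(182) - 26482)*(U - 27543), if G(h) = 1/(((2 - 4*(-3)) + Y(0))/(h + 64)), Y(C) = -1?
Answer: 8059700560/13 ≈ 6.1998e+8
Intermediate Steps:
U = 4115 (U = 35 + 4080 = 4115)
G(h) = 64/13 + h/13 (G(h) = 1/(((2 - 4*(-3)) - 1)/(h + 64)) = 1/(((2 + 12) - 1)/(64 + h)) = 1/((14 - 1)/(64 + h)) = 1/(13/(64 + h)) = 64/13 + h/13)
(G(182) - 26482)*(U - 27543) = ((64/13 + (1/13)*182) - 26482)*(4115 - 27543) = ((64/13 + 14) - 26482)*(-23428) = (246/13 - 26482)*(-23428) = -344020/13*(-23428) = 8059700560/13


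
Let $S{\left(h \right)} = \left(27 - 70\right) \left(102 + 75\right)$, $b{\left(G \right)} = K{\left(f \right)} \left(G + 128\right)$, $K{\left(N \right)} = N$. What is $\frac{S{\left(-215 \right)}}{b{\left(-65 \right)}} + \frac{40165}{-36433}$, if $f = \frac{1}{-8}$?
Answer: $\frac{738600703}{765093} \approx 965.37$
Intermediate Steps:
$f = - \frac{1}{8} \approx -0.125$
$b{\left(G \right)} = -16 - \frac{G}{8}$ ($b{\left(G \right)} = - \frac{G + 128}{8} = - \frac{128 + G}{8} = -16 - \frac{G}{8}$)
$S{\left(h \right)} = -7611$ ($S{\left(h \right)} = \left(-43\right) 177 = -7611$)
$\frac{S{\left(-215 \right)}}{b{\left(-65 \right)}} + \frac{40165}{-36433} = - \frac{7611}{-16 - - \frac{65}{8}} + \frac{40165}{-36433} = - \frac{7611}{-16 + \frac{65}{8}} + 40165 \left(- \frac{1}{36433}\right) = - \frac{7611}{- \frac{63}{8}} - \frac{40165}{36433} = \left(-7611\right) \left(- \frac{8}{63}\right) - \frac{40165}{36433} = \frac{20296}{21} - \frac{40165}{36433} = \frac{738600703}{765093}$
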